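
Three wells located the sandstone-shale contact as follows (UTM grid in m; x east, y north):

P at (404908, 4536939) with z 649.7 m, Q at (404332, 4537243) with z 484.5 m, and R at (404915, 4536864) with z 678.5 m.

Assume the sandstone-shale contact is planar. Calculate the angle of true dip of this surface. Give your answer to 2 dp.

Two edge vectors: P→Q = (-576, 304, -165.2), P→R = (7, -75, 28.8).
Normal n = (P→Q) × (P→R) = (-3634.8, 15432.4, 41072).
So ∂z/∂x = −n_x/n_z = 0.08850 and ∂z/∂y = −n_y/n_z = −0.37574.
Gradient magnitude |∇z| = √(a² + b²) = √(0.00783 + 0.14118) = 0.38602.
True dip = arctan(0.38602) = 21.11°, dipping toward NNW (azimuth ≈ 347°).

21.11°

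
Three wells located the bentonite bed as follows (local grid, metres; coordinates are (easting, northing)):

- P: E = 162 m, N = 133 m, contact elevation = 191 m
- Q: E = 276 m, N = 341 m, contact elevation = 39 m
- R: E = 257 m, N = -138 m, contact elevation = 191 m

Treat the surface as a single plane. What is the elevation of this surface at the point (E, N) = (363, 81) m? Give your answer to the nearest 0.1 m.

42.4 m

Let the plane be z = a·E + b·N + c.
Q−P: 114a + 208b = −152;  R−P: 95a − 271b = 0.
Solving gives a = −0.81320, b = −0.28507.
Then c = 191 − a·162 − b·133 = 360.65.
At (363, 81): z = −295.2 − 23.1 + 360.65 = 42.4 m.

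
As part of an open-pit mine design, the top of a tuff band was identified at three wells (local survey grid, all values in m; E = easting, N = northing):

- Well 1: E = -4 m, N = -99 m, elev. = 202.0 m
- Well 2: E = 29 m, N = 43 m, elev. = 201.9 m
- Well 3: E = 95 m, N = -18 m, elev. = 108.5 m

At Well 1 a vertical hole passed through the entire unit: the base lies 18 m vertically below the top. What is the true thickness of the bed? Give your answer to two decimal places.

11.54 m

Two edge vectors: Well 1→Well 2 = (33, 142, -0.1), Well 1→Well 3 = (99, 81, -93.5).
Normal n = (Well 1→Well 2) × (Well 1→Well 3) = (-13268.9, 3075.6, -11385).
So ∂z/∂E = −n_x/n_z = −1.16547 and ∂z/∂N = −n_y/n_z = 0.27014.
|∇z| = √(a²+b²) = 1.19637, so dip δ = arctan(1.19637) = 50.11°.
True thickness = vertical thickness × cos δ = 18 × cos 50.11° = 11.54 m.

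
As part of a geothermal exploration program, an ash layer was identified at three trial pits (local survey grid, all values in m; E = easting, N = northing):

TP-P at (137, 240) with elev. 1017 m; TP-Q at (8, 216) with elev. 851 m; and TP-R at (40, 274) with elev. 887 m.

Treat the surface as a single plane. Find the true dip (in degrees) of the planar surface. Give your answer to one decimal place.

Let the plane be z = a·E + b·N + c.
TP-Q−TP-P: −129a − 24b = −166;  TP-R−TP-P: −97a + 34b = −130.
Solving gives a = 1.30533, b = −0.09949.
Gradient magnitude |∇z| = √(a² + b²) = √(1.70389 + 0.00990) = 1.30912.
True dip = arctan(1.30912) = 52.6°, dipping toward W (azimuth ≈ 274°).

52.6°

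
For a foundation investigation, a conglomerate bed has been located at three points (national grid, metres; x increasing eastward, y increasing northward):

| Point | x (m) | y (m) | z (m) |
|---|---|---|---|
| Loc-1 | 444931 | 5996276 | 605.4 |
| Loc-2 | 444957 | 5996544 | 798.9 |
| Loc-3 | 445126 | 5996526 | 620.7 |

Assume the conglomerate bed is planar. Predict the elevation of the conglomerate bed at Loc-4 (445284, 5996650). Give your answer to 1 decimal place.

Two edge vectors: Loc-1→Loc-2 = (26, 268, 193.5), Loc-1→Loc-3 = (195, 250, 15.3).
Normal n = (Loc-1→Loc-2) × (Loc-1→Loc-3) = (-44274.6, 37334.7, -45760).
So ∂z/∂x = −n_x/n_z = −0.967539336 and ∂z/∂y = −n_y/n_z = 0.815880682.
Intercept c from Loc-1: 605.4 + 430488.24 − 4892245.75 = −4461152.11.
At (445284, 5996650): z = −430829.8 + 4892550.9 − 4461152.11 = 569.0 m.

569.0 m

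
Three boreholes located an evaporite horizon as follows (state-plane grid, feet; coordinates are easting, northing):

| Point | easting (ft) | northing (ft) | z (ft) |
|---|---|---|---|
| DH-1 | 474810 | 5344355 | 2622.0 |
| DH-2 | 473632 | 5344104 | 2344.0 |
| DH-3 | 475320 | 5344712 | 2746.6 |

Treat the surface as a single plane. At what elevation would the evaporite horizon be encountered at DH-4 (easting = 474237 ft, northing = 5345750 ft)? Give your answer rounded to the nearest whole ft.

Let the plane be z = a·easting + b·northing + c.
DH-2−DH-1: −1178a − 251b = −278;  DH-3−DH-1: 510a + 357b = 124.6.
Solving gives a = 0.23235226, b = 0.01708781.
Then c = 2622 − a·474810 − b·5344355 = −199024.51.
At (474237, 5345750): z = 110190.0 + 91347.2 − 199024.51 = 2512.7 ft.

2513 ft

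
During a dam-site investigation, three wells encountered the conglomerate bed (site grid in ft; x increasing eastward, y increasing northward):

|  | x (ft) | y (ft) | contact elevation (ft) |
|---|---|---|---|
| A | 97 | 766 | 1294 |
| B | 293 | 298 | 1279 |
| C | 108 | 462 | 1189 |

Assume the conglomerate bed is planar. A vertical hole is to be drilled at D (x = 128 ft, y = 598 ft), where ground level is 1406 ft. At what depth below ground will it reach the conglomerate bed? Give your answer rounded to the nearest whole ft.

Let the plane be z = a·x + b·y + c.
B−A: 196a − 468b = −15;  C−A: 11a − 304b = −105.
Solving gives a = 0.81894, b = 0.37503.
Then c = 1294 − a·97 − b·766 = 927.29.
At (128, 598): z_contact = 104.8 + 224.3 + 927.29 = 1256.4 ft.
Depth below ground = 1406 − 1256.4 = 150 ft.

150 ft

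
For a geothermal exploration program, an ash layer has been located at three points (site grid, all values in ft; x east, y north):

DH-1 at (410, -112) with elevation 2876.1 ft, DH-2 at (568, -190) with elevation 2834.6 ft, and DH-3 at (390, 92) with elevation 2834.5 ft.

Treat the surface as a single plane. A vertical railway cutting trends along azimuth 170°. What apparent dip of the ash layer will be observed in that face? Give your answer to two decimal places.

Let the plane be z = a·x + b·y + c.
DH-2−DH-1: 158a − 78b = −41.5;  DH-3−DH-1: −20a + 204b = −41.6.
Solving gives a = −0.38181, b = −0.24135.
Unit vector along 170° is (sin 170°, cos 170°) = (0.1736, -0.9848).
Slope in that direction = a·(0.1736) + b·(-0.9848) = 0.17139.
Apparent dip = arctan|0.17139| = 9.73° (true dip is 24.3°, so apparent ≤ true as expected).

9.73°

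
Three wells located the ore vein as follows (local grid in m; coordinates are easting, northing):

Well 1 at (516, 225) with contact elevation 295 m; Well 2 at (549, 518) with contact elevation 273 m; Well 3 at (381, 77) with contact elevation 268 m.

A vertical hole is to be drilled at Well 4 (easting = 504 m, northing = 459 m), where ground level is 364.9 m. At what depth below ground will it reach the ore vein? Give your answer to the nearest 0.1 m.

99.8 m

Two edge vectors: Well 1→Well 2 = (33, 293, -22), Well 1→Well 3 = (-135, -148, -27).
Normal n = (Well 1→Well 2) × (Well 1→Well 3) = (-11167, 3861, 34671).
So ∂z/∂easting = −n_x/n_z = 0.32208 and ∂z/∂northing = −n_y/n_z = −0.11136.
Intercept c from Well 1: 295 − 166.20 + 25.06 = 153.86.
At (504, 459): z_contact = 162.33 − 51.11 + 153.86 = 265.08 m.
Depth below ground = 364.9 − 265.08 = 99.8 m.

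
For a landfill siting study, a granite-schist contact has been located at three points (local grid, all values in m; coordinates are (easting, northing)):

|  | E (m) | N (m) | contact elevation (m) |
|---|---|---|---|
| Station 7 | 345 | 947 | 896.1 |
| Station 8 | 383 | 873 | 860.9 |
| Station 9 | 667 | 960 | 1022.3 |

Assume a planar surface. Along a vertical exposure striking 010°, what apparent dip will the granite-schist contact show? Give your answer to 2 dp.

35.62°

Let the plane be z = a·E + b·N + c.
Station 8−Station 7: 38a − 74b = −35.2;  Station 9−Station 7: 322a + 13b = 126.2.
Solving gives a = 0.36515, b = 0.66319.
Unit vector along 010° is (sin 10°, cos 10°) = (0.1736, 0.9848).
Slope in that direction = a·(0.1736) + b·(0.9848) = 0.71652.
Apparent dip = arctan|0.71652| = 35.62° (true dip is 37.1°, so apparent ≤ true as expected).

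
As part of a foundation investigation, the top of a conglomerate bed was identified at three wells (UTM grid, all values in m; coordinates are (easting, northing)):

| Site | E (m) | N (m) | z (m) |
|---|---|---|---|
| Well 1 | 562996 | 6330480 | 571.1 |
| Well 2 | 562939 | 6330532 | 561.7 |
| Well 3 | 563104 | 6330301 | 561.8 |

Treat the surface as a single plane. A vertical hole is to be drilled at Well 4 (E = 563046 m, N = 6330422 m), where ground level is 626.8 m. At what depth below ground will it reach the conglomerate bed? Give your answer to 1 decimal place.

Two edge vectors: Well 1→Well 2 = (-57, 52, -9.4), Well 1→Well 3 = (108, -179, -9.3).
Normal n = (Well 1→Well 2) × (Well 1→Well 3) = (-2166.2, -1545.3, 4587).
So ∂z/∂E = −n_x/n_z = 0.472247656 and ∂z/∂N = −n_y/n_z = 0.336886854.
Intercept c from Well 1: 571.1 − 265873.54 − 2132655.49 = −2397957.93.
At (563046, 6330422): z_contact = 265897.15 + 2132635.95 − 2397957.93 = 575.17 m.
Depth below ground = 626.8 − 575.17 = 51.6 m.

51.6 m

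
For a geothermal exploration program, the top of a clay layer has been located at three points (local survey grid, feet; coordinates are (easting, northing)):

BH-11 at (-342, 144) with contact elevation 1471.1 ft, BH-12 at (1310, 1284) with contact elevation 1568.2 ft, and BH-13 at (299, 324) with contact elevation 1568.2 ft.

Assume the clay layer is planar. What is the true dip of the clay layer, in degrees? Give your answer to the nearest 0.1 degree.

Two edge vectors: BH-11→BH-12 = (1652, 1140, 97.1), BH-11→BH-13 = (641, 180, 97.1).
Normal n = (BH-11→BH-12) × (BH-11→BH-13) = (93216, -98168.1, -433380).
So ∂z/∂E = −n_x/n_z = 0.21509 and ∂z/∂N = −n_y/n_z = −0.22652.
Gradient magnitude |∇z| = √(a² + b²) = √(0.04626 + 0.05131) = 0.31237.
True dip = arctan(0.31237) = 17.3°, dipping toward NW (azimuth ≈ 316°).

17.3°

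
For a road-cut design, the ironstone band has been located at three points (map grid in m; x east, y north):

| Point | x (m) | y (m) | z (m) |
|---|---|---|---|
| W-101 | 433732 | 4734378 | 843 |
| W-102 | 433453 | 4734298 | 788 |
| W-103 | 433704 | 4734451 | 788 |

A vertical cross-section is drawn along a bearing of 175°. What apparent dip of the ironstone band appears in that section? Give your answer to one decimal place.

Let the plane be z = a·x + b·y + c.
W-102−W-101: −279a − 80b = −55;  W-103−W-101: −28a + 73b = −55.
Solving gives a = 0.37223, b = −0.61065.
Unit vector along 175° is (sin 175°, cos 175°) = (0.0872, -0.9962).
Slope in that direction = a·(0.0872) + b·(-0.9962) = 0.64077.
Apparent dip = arctan|0.64077| = 32.7° (true dip is 35.6°, so apparent ≤ true as expected).

32.7°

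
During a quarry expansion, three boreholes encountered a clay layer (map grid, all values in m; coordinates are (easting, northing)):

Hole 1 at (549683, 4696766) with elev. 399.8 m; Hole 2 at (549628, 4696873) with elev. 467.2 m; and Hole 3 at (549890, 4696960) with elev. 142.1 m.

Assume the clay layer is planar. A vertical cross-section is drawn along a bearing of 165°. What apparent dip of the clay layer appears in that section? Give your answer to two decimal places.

Let the plane be z = a·E + b·N + c.
Hole 2−Hole 1: −55a + 107b = 67.4;  Hole 3−Hole 1: 207a + 194b = −257.7.
Solving gives a = −1.23860, b = −0.00676.
Unit vector along 165° is (sin 165°, cos 165°) = (0.2588, -0.9659).
Slope in that direction = a·(0.2588) + b·(-0.9659) = −0.31405.
Apparent dip = arctan|0.31405| = 17.43° (true dip is 51.1°, so apparent ≤ true as expected).

17.43°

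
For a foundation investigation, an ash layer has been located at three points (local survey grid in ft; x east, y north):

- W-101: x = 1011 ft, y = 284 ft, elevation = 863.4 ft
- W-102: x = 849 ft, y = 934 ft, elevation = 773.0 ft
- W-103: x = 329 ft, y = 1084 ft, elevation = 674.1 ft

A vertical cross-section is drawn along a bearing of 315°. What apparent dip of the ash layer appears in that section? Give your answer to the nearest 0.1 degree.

Two edge vectors: W-101→W-102 = (-162, 650, -90.4), W-101→W-103 = (-682, 800, -189.3).
Normal n = (W-101→W-102) × (W-101→W-103) = (-50725, 30986.2, 313700).
So ∂z/∂x = −n_x/n_z = 0.16170 and ∂z/∂y = −n_y/n_z = −0.09878.
Unit vector along 315° is (sin 315°, cos 315°) = (-0.7071, 0.7071).
Slope in that direction = a·(-0.7071) + b·(0.7071) = −0.18418.
Apparent dip = arctan|0.18418| = 10.4° (true dip is 10.7°, so apparent ≤ true as expected).

10.4°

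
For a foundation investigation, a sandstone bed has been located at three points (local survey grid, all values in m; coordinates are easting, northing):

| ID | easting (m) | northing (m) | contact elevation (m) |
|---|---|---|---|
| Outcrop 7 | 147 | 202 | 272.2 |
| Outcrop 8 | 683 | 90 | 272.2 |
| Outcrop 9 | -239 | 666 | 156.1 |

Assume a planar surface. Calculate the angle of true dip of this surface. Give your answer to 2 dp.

17.19°

Two edge vectors: Outcrop 7→Outcrop 8 = (536, -112, 0), Outcrop 7→Outcrop 9 = (-386, 464, -116.1).
Normal n = (Outcrop 7→Outcrop 8) × (Outcrop 7→Outcrop 9) = (13003.2, 62229.6, 205472).
So ∂z/∂easting = −n_x/n_z = −0.06328 and ∂z/∂northing = −n_y/n_z = −0.30286.
Gradient magnitude |∇z| = √(a² + b²) = √(0.00400 + 0.09173) = 0.30940.
True dip = arctan(0.30940) = 17.19°, dipping toward NNE (azimuth ≈ 012°).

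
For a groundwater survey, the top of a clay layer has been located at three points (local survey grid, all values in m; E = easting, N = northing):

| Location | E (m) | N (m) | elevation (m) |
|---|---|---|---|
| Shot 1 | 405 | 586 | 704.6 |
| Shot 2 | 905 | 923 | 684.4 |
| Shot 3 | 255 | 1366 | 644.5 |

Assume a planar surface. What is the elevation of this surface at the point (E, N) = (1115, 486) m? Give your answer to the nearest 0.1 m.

719.4 m

Two edge vectors: Shot 1→Shot 2 = (500, 337, -20.2), Shot 1→Shot 3 = (-150, 780, -60.1).
Normal n = (Shot 1→Shot 2) × (Shot 1→Shot 3) = (-4497.7, 33080, 440550).
So ∂z/∂E = −n_x/n_z = 0.010209 and ∂z/∂N = −n_y/n_z = −0.075088.
Intercept c from Shot 1: 704.6 − 4.13 + 44.00 = 744.47.
At (1115, 486): z = 11.4 − 36.5 + 744.47 = 719.4 m.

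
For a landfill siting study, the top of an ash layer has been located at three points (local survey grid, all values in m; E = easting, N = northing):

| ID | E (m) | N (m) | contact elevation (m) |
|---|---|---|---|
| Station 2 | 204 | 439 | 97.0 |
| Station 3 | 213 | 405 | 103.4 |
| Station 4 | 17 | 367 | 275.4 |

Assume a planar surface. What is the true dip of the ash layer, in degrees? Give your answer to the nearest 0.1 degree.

Two edge vectors: Station 2→Station 3 = (9, -34, 6.4), Station 2→Station 4 = (-187, -72, 178.4).
Normal n = (Station 2→Station 3) × (Station 2→Station 4) = (-5604.8, -2802.4, -7006).
So ∂z/∂E = −n_x/n_z = −0.80000 and ∂z/∂N = −n_y/n_z = −0.40000.
Gradient magnitude |∇z| = √(a² + b²) = √(0.64000 + 0.16000) = 0.89443.
True dip = arctan(0.89443) = 41.8°, dipping toward ENE (azimuth ≈ 063°).

41.8°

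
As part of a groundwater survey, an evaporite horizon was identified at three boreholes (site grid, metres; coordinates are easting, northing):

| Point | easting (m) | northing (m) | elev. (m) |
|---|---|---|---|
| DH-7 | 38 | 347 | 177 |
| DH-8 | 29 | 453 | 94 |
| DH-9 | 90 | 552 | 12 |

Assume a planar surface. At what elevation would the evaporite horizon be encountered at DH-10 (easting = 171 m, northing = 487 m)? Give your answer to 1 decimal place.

58.0 m

Two edge vectors: DH-7→DH-8 = (-9, 106, -83), DH-7→DH-9 = (52, 205, -165).
Normal n = (DH-7→DH-8) × (DH-7→DH-9) = (-475, -5801, -7357).
So ∂z/∂easting = −n_x/n_z = −0.06456 and ∂z/∂northing = −n_y/n_z = −0.78850.
Intercept c from DH-7: 177 + 2.45 + 273.61 = 453.06.
At (171, 487): z = −11.0 − 384.0 + 453.06 = 58.0 m.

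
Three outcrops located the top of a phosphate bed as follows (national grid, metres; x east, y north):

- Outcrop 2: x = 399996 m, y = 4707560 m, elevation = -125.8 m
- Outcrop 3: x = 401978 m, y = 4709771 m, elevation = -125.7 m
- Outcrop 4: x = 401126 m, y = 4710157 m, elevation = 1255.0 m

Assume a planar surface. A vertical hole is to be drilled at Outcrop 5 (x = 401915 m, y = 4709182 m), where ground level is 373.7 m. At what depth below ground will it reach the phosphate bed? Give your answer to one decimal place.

Let the plane be z = a·x + b·y + c.
Outcrop 3−Outcrop 2: 1982a + 2211b = 0.1;  Outcrop 4−Outcrop 2: 1130a + 2597b = 1380.8.
Solving gives a = −1.152469587, b = 1.033150032.
Then c = -125.8 − a·399996 − b·4707560 = −4402758.34.
At (401915, 4709182): z_contact = −463194.81 + 4865291.53 − 4402758.34 = -661.62 m.
Depth below ground = 373.7 − (-661.62) = 1035.3 m.

1035.3 m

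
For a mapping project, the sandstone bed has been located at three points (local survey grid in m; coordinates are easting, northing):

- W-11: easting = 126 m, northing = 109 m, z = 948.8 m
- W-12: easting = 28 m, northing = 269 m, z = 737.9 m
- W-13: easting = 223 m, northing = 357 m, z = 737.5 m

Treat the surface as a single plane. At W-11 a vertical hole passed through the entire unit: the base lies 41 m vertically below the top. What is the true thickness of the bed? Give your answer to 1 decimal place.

27.1 m

Two edge vectors: W-11→W-12 = (-98, 160, -210.9), W-11→W-13 = (97, 248, -211.3).
Normal n = (W-11→W-12) × (W-11→W-13) = (18495.2, -41164.7, -39824).
So ∂z/∂easting = −n_x/n_z = 0.46442 and ∂z/∂northing = −n_y/n_z = −1.03367.
|∇z| = √(a²+b²) = 1.13321, so dip δ = arctan(1.13321) = 48.57°.
True thickness = vertical thickness × cos δ = 41 × cos 48.57° = 27.1 m.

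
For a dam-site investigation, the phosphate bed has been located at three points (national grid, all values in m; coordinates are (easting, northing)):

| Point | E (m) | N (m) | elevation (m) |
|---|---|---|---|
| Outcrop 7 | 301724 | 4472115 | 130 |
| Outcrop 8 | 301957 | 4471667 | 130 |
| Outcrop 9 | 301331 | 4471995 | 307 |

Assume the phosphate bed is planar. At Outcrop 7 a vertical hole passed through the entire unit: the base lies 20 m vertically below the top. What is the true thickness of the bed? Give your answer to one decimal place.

Two edge vectors: Outcrop 7→Outcrop 8 = (233, -448, 0), Outcrop 7→Outcrop 9 = (-393, -120, 177).
Normal n = (Outcrop 7→Outcrop 8) × (Outcrop 7→Outcrop 9) = (-79296, -41241, -204024).
So ∂z/∂E = −n_x/n_z = −0.38866 and ∂z/∂N = −n_y/n_z = −0.20214.
|∇z| = √(a²+b²) = 0.43808, so dip δ = arctan(0.43808) = 23.66°.
True thickness = vertical thickness × cos δ = 20 × cos 23.66° = 18.3 m.

18.3 m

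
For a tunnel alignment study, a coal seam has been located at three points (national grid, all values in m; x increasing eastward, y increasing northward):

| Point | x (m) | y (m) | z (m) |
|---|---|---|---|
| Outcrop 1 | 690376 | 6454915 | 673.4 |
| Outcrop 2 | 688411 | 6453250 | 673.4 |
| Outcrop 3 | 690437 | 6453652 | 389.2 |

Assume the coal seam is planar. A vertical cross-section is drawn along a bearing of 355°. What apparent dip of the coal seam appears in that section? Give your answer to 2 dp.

13.02°

Two edge vectors: Outcrop 1→Outcrop 2 = (-1965, -1665, 0), Outcrop 1→Outcrop 3 = (61, -1263, -284.2).
Normal n = (Outcrop 1→Outcrop 2) × (Outcrop 1→Outcrop 3) = (473193, -558453, 2583360).
So ∂z/∂x = −n_x/n_z = −0.18317 and ∂z/∂y = −n_y/n_z = 0.21617.
Unit vector along 355° is (sin 355°, cos 355°) = (-0.0872, 0.9962).
Slope in that direction = a·(-0.0872) + b·(0.9962) = 0.23131.
Apparent dip = arctan|0.23131| = 13.02° (true dip is 15.8°, so apparent ≤ true as expected).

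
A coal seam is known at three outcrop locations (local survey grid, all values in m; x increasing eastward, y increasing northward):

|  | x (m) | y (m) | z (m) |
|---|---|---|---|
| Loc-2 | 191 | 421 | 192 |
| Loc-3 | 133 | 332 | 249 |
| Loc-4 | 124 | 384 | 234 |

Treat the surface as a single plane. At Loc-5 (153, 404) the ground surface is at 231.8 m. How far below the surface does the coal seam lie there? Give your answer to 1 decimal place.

Two edge vectors: Loc-2→Loc-3 = (-58, -89, 57), Loc-2→Loc-4 = (-67, -37, 42).
Normal n = (Loc-2→Loc-3) × (Loc-2→Loc-4) = (-1629, -1383, -3817).
So ∂z/∂x = −n_x/n_z = −0.42677 and ∂z/∂y = −n_y/n_z = −0.36233.
Intercept c from Loc-2: 192 + 81.51 + 152.54 = 426.05.
At (153, 404): z_contact = −65.30 − 146.38 + 426.05 = 214.38 m.
Depth below ground = 231.8 − 214.38 = 17.4 m.

17.4 m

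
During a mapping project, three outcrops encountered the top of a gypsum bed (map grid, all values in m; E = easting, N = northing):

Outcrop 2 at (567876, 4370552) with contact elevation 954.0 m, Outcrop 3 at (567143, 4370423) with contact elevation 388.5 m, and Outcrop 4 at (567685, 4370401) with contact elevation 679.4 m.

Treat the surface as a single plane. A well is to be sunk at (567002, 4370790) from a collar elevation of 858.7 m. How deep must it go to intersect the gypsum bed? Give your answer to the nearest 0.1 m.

154.3 m

Let the plane be z = a·E + b·N + c.
Outcrop 3−Outcrop 2: −733a − 129b = −565.5;  Outcrop 4−Outcrop 2: −191a − 151b = −274.6.
Solving gives a = 0.580715680, b = 1.083995398.
Then c = 954 − a·567876 − b·4370552 = −5066478.75.
At (567002, 4370790): z_contact = 329266.95 + 4737916.24 − 5066478.75 = 704.45 m.
Depth below ground = 858.7 − 704.45 = 154.3 m.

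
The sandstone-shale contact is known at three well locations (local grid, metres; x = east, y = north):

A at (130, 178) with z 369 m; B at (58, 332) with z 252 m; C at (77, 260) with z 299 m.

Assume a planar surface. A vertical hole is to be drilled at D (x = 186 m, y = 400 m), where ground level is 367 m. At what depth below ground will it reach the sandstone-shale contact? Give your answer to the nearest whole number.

Two edge vectors: A→B = (-72, 154, -117), A→C = (-53, 82, -70).
Normal n = (A→B) × (A→C) = (-1186, 1161, 2258).
So ∂z/∂x = −n_x/n_z = 0.52524 and ∂z/∂y = −n_y/n_z = −0.51417.
Intercept c from A: 369 − 68.28 + 91.52 = 392.24.
At (186, 400): z_contact = 97.7 − 205.7 + 392.24 = 284.3 m.
Depth below ground = 367 − 284.3 = 83 m.

83 m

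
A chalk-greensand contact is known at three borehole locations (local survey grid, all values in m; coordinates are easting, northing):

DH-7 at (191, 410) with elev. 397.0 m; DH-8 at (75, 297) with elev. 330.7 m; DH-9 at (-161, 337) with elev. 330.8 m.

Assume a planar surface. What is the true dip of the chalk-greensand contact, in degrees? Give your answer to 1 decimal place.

26.9°

Let the plane be z = a·easting + b·northing + c.
DH-8−DH-7: −116a − 113b = −66.3;  DH-9−DH-7: −352a − 73b = −66.2.
Solving gives a = 0.08435, b = 0.50014.
Gradient magnitude |∇z| = √(a² + b²) = √(0.00711 + 0.25014) = 0.50720.
True dip = arctan(0.50720) = 26.9°, dipping toward S (azimuth ≈ 190°).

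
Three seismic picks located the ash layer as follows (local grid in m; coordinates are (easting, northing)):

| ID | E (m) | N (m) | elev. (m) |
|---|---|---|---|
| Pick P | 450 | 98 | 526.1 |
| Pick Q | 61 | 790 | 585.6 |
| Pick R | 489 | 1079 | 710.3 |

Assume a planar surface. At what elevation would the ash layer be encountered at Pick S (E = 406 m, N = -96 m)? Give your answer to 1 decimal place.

Two edge vectors: Pick P→Pick Q = (-389, 692, 59.5), Pick P→Pick R = (39, 981, 184.2).
Normal n = (Pick P→Pick Q) × (Pick P→Pick R) = (69096.9, 73974.3, -408597).
So ∂z/∂E = −n_x/n_z = 0.169108 and ∂z/∂N = −n_y/n_z = 0.181045.
Intercept c from Pick P: 526.1 − 76.10 − 17.74 = 432.26.
At (406, -96): z = 68.7 − 17.4 + 432.26 = 483.5 m.

483.5 m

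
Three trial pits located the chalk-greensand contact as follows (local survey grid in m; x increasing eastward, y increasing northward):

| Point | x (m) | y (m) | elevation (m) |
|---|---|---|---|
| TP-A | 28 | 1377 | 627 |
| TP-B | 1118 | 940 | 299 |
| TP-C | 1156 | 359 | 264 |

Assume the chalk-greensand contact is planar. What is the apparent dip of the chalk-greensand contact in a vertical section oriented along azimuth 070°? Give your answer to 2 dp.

14.19°

Let the plane be z = a·x + b·y + c.
TP-B−TP-A: 1090a − 437b = −328;  TP-C−TP-A: 1128a − 1018b = −363.
Solving gives a = −0.28422, b = 0.04165.
Unit vector along 070° is (sin 70°, cos 70°) = (0.9397, 0.3420).
Slope in that direction = a·(0.9397) + b·(0.3420) = −0.25283.
Apparent dip = arctan|0.25283| = 14.19° (true dip is 16.0°, so apparent ≤ true as expected).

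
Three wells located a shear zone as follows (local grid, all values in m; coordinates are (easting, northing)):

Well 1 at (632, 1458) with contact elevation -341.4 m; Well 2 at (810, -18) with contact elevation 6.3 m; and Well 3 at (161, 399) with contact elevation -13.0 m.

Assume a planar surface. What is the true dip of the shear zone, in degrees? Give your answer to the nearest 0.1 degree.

15.9°

Two edge vectors: Well 1→Well 2 = (178, -1476, 347.7), Well 1→Well 3 = (-471, -1059, 328.4).
Normal n = (Well 1→Well 2) × (Well 1→Well 3) = (-116504.1, -222221.9, -883698).
So ∂z/∂E = −n_x/n_z = −0.13184 and ∂z/∂N = −n_y/n_z = −0.25147.
Gradient magnitude |∇z| = √(a² + b²) = √(0.01738 + 0.06324) = 0.28393.
True dip = arctan(0.28393) = 15.9°, dipping toward NNE (azimuth ≈ 028°).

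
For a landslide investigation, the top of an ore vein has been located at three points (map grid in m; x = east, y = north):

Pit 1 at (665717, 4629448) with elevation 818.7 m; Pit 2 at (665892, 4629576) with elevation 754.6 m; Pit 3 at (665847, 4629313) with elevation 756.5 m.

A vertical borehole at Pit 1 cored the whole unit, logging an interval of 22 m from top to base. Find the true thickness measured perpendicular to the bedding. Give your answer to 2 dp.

20.30 m

Two edge vectors: Pit 1→Pit 2 = (175, 128, -64.1), Pit 1→Pit 3 = (130, -135, -62.2).
Normal n = (Pit 1→Pit 2) × (Pit 1→Pit 3) = (-16615.1, 2552, -40265).
So ∂z/∂x = −n_x/n_z = −0.41264 and ∂z/∂y = −n_y/n_z = 0.06338.
|∇z| = √(a²+b²) = 0.41748, so dip δ = arctan(0.41748) = 22.66°.
True thickness = vertical thickness × cos δ = 22 × cos 22.66° = 20.30 m.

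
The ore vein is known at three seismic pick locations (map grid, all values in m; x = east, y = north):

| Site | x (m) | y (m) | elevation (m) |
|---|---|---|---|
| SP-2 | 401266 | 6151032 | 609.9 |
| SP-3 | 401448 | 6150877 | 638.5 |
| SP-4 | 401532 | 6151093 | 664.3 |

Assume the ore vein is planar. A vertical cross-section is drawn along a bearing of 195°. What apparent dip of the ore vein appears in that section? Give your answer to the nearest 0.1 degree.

Let the plane be z = a·x + b·y + c.
SP-3−SP-2: 182a − 155b = 28.6;  SP-4−SP-2: 266a + 61b = 54.4.
Solving gives a = 0.19446, b = 0.04382.
Unit vector along 195° is (sin 195°, cos 195°) = (-0.2588, -0.9659).
Slope in that direction = a·(-0.2588) + b·(-0.9659) = −0.09266.
Apparent dip = arctan|0.09266| = 5.3° (true dip is 11.3°, so apparent ≤ true as expected).

5.3°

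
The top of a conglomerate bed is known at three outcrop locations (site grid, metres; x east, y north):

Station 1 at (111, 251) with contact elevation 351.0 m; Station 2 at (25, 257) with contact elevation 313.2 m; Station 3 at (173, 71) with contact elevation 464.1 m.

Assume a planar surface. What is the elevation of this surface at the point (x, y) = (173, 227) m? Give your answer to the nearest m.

Two edge vectors: Station 1→Station 2 = (-86, 6, -37.8), Station 1→Station 3 = (62, -180, 113.1).
Normal n = (Station 1→Station 2) × (Station 1→Station 3) = (-6125.4, 7383, 15108).
So ∂z/∂x = −n_x/n_z = 0.40544 and ∂z/∂y = −n_y/n_z = −0.48868.
Intercept c from Station 1: 351 − 45.00 + 122.66 = 428.66.
At (173, 227): z = 70.1 − 110.9 + 428.66 = 387.9 m.

388 m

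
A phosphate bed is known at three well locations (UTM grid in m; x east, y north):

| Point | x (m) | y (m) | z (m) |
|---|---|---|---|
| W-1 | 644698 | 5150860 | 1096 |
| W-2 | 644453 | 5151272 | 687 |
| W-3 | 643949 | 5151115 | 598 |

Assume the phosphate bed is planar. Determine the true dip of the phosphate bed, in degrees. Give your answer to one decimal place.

Let the plane be z = a·x + b·y + c.
W-2−W-1: −245a + 412b = −409;  W-3−W-1: −749a + 255b = −498.
Solving gives a = 0.40990, b = −0.74897.
Gradient magnitude |∇z| = √(a² + b²) = √(0.16802 + 0.56095) = 0.85380.
True dip = arctan(0.85380) = 40.5°, dipping toward NNW (azimuth ≈ 331°).

40.5°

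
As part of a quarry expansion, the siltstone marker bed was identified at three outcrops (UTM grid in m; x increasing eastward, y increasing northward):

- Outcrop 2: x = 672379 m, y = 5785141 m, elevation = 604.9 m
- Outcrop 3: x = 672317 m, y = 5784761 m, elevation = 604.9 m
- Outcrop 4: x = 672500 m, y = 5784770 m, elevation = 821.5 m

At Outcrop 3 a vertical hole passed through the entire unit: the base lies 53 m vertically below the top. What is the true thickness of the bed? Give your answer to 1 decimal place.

Let the plane be z = a·x + b·y + c.
Outcrop 3−Outcrop 2: −62a − 380b = 0;  Outcrop 4−Outcrop 2: 121a − 371b = 216.6.
Solving gives a = 1.19318, b = −0.19468.
|∇z| = √(a²+b²) = 1.20896, so dip δ = arctan(1.20896) = 50.40°.
True thickness = vertical thickness × cos δ = 53 × cos 50.40° = 33.8 m.

33.8 m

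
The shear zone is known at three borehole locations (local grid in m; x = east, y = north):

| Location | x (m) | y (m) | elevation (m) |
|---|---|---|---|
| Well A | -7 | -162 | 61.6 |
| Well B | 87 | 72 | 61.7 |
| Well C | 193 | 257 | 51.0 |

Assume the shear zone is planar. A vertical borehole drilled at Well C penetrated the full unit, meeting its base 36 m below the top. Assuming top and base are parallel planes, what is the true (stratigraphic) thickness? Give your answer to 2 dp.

Two edge vectors: Well A→Well B = (94, 234, 0.1), Well A→Well C = (200, 419, -10.6).
Normal n = (Well A→Well B) × (Well A→Well C) = (-2522.3, 1016.4, -7414).
So ∂z/∂x = −n_x/n_z = −0.34021 and ∂z/∂y = −n_y/n_z = 0.13709.
|∇z| = √(a²+b²) = 0.36679, so dip δ = arctan(0.36679) = 20.14°.
True thickness = vertical thickness × cos δ = 36 × cos 20.14° = 33.80 m.

33.80 m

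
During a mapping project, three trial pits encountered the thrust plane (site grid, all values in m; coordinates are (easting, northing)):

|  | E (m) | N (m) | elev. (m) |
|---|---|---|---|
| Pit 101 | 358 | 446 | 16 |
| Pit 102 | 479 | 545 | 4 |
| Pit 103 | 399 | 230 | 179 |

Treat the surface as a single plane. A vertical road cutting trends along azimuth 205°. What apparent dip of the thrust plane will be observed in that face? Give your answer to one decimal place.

Let the plane be z = a·E + b·N + c.
Pit 102−Pit 101: 121a + 99b = −12;  Pit 103−Pit 101: 41a − 216b = 163.
Solving gives a = 0.44858, b = −0.66948.
Unit vector along 205° is (sin 205°, cos 205°) = (-0.4226, -0.9063).
Slope in that direction = a·(-0.4226) + b·(-0.9063) = 0.41718.
Apparent dip = arctan|0.41718| = 22.6° (true dip is 38.9°, so apparent ≤ true as expected).

22.6°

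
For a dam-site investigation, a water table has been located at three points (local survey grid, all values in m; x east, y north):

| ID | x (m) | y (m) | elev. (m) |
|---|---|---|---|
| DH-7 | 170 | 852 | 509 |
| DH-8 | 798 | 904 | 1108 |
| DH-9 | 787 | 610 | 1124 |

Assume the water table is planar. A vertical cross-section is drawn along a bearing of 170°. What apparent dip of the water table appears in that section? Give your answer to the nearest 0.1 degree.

14.4°

Let the plane be z = a·x + b·y + c.
DH-8−DH-7: 628a + 52b = 599;  DH-9−DH-7: 617a − 242b = 615.
Solving gives a = 0.96131, b = −0.09039.
Unit vector along 170° is (sin 170°, cos 170°) = (0.1736, -0.9848).
Slope in that direction = a·(0.1736) + b·(-0.9848) = 0.25594.
Apparent dip = arctan|0.25594| = 14.4° (true dip is 44.0°, so apparent ≤ true as expected).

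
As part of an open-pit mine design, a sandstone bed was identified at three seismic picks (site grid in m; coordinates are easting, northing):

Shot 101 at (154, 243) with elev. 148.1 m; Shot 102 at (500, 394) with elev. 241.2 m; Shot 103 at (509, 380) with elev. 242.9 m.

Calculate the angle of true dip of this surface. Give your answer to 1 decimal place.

Two edge vectors: Shot 101→Shot 102 = (346, 151, 93.1), Shot 101→Shot 103 = (355, 137, 94.8).
Normal n = (Shot 101→Shot 102) × (Shot 101→Shot 103) = (1560.1, 249.7, -6203).
So ∂z/∂easting = −n_x/n_z = 0.25151 and ∂z/∂northing = −n_y/n_z = 0.04025.
Gradient magnitude |∇z| = √(a² + b²) = √(0.06326 + 0.00162) = 0.25471.
True dip = arctan(0.25471) = 14.3°, dipping toward W (azimuth ≈ 261°).

14.3°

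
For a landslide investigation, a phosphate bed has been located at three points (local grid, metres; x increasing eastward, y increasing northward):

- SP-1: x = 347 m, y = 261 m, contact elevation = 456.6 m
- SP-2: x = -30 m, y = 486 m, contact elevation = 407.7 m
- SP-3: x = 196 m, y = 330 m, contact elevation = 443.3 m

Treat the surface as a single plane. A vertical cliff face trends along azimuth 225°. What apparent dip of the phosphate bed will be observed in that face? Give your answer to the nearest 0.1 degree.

Let the plane be z = a·x + b·y + c.
SP-2−SP-1: −377a + 225b = −48.9;  SP-3−SP-1: −151a + 69b = −13.3.
Solving gives a = −0.04793, b = −0.29764.
Unit vector along 225° is (sin 225°, cos 225°) = (-0.7071, -0.7071).
Slope in that direction = a·(-0.7071) + b·(-0.7071) = 0.24435.
Apparent dip = arctan|0.24435| = 13.7° (true dip is 16.8°, so apparent ≤ true as expected).

13.7°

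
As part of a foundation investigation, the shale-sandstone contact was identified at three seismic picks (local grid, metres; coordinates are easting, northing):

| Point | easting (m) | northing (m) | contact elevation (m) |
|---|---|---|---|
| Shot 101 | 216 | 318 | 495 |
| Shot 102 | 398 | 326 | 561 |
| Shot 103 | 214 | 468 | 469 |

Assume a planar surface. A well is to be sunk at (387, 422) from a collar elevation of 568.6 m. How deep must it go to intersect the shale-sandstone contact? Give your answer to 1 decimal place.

Two edge vectors: Shot 101→Shot 102 = (182, 8, 66), Shot 101→Shot 103 = (-2, 150, -26).
Normal n = (Shot 101→Shot 102) × (Shot 101→Shot 103) = (-10108, 4600, 27316).
So ∂z/∂easting = −n_x/n_z = 0.37004 and ∂z/∂northing = −n_y/n_z = −0.16840.
Intercept c from Shot 101: 495 − 79.93 + 53.55 = 468.62.
At (387, 422): z_contact = 143.21 − 71.06 + 468.62 = 540.76 m.
Depth below ground = 568.6 − 540.76 = 27.8 m.

27.8 m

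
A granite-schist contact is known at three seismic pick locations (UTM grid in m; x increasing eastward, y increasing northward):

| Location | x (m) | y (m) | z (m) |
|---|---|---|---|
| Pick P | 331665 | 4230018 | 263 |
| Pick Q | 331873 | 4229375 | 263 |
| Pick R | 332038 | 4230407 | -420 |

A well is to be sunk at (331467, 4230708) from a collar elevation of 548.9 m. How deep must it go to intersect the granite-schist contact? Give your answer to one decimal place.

320.4 m

Let the plane be z = a·x + b·y + c.
Pick Q−Pick P: 208a − 643b = 0;  Pick R−Pick P: 373a + 389b = −683.
Solving gives a = −1.369189808, b = −0.442910544.
Then c = 263 − a·331665 − b·4230018 = 2327894.91.
At (331467, 4230708): z_contact = −453841.24 − 1873825.18 + 2327894.91 = 228.49 m.
Depth below ground = 548.9 − 228.49 = 320.4 m.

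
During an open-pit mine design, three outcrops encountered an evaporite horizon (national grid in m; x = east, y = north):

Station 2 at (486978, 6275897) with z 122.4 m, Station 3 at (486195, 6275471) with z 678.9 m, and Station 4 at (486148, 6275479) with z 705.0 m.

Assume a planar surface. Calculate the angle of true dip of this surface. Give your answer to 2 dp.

Let the plane be z = a·x + b·y + c.
Station 3−Station 2: −783a − 426b = 556.5;  Station 4−Station 2: −830a − 418b = 582.6.
Solving gives a = −0.59235, b = −0.21758.
Gradient magnitude |∇z| = √(a² + b²) = √(0.35088 + 0.04734) = 0.63105.
True dip = arctan(0.63105) = 32.25°, dipping toward ENE (azimuth ≈ 070°).

32.25°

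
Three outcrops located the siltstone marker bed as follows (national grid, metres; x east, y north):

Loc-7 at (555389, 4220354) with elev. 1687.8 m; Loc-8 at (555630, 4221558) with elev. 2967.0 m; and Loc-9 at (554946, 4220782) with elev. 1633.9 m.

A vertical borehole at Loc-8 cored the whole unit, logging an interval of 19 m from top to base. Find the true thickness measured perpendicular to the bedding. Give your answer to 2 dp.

Two edge vectors: Loc-7→Loc-8 = (241, 1204, 1279.2), Loc-7→Loc-9 = (-443, 428, -53.9).
Normal n = (Loc-7→Loc-8) × (Loc-7→Loc-9) = (-612393.2, -553695.7, 636520).
So ∂z/∂x = −n_x/n_z = 0.96210 and ∂z/∂y = −n_y/n_z = 0.86988.
|∇z| = √(a²+b²) = 1.29704, so dip δ = arctan(1.29704) = 52.37°.
True thickness = vertical thickness × cos δ = 19 × cos 52.37° = 11.60 m.

11.60 m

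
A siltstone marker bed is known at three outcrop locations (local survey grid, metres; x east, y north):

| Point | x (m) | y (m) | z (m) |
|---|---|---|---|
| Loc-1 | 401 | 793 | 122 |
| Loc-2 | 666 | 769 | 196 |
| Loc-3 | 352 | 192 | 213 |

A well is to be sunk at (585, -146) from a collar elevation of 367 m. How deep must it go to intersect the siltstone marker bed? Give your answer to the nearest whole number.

34 m

Two edge vectors: Loc-1→Loc-2 = (265, -24, 74), Loc-1→Loc-3 = (-49, -601, 91).
Normal n = (Loc-1→Loc-2) × (Loc-1→Loc-3) = (42290, -27741, -160441).
So ∂z/∂x = −n_x/n_z = 0.26359 and ∂z/∂y = −n_y/n_z = −0.17290.
Intercept c from Loc-1: 122 − 105.70 + 137.11 = 153.42.
At (585, -146): z_contact = 154.2 + 25.2 + 153.42 = 332.9 m.
Depth below ground = 367 − 332.9 = 34 m.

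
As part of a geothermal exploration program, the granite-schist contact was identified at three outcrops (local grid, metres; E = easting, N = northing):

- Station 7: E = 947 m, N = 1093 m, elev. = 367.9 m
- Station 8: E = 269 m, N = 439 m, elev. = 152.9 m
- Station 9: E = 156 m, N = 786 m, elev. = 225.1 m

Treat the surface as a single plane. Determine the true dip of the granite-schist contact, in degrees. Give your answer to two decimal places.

14.19°

Let the plane be z = a·E + b·N + c.
Station 8−Station 7: −678a − 654b = −215;  Station 9−Station 7: −791a − 307b = −142.8.
Solving gives a = 0.08858, b = 0.23692.
Gradient magnitude |∇z| = √(a² + b²) = √(0.00785 + 0.05613) = 0.25293.
True dip = arctan(0.25293) = 14.19°, dipping toward SSW (azimuth ≈ 201°).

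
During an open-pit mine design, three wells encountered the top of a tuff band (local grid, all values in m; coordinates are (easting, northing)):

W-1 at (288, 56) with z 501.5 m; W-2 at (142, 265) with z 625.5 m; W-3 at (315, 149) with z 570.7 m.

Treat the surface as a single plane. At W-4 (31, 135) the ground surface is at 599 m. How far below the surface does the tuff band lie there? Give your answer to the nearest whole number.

Two edge vectors: W-1→W-2 = (-146, 209, 124), W-1→W-3 = (27, 93, 69.2).
Normal n = (W-1→W-2) × (W-1→W-3) = (2930.8, 13451.2, -19221).
So ∂z/∂E = −n_x/n_z = 0.15248 and ∂z/∂N = −n_y/n_z = 0.69982.
Intercept c from W-1: 501.5 − 43.91 − 39.19 = 418.40.
At (31, 135): z_contact = 4.7 + 94.5 + 418.40 = 517.6 m.
Depth below ground = 599 − 517.6 = 81 m.

81 m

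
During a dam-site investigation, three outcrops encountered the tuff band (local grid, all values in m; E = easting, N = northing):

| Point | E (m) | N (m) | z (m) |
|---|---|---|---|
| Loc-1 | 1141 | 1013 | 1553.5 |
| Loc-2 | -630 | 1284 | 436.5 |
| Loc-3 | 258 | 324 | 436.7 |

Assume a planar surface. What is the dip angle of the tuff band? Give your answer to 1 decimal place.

45.0°

Two edge vectors: Loc-1→Loc-2 = (-1771, 271, -1117), Loc-1→Loc-3 = (-883, -689, -1116.8).
Normal n = (Loc-1→Loc-2) × (Loc-1→Loc-3) = (-1072265.8, -991541.8, 1459512).
So ∂z/∂E = −n_x/n_z = 0.73467 and ∂z/∂N = −n_y/n_z = 0.67937.
Gradient magnitude |∇z| = √(a² + b²) = √(0.53975 + 0.46154) = 1.00064.
True dip = arctan(1.00064) = 45.0°, dipping toward SW (azimuth ≈ 227°).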